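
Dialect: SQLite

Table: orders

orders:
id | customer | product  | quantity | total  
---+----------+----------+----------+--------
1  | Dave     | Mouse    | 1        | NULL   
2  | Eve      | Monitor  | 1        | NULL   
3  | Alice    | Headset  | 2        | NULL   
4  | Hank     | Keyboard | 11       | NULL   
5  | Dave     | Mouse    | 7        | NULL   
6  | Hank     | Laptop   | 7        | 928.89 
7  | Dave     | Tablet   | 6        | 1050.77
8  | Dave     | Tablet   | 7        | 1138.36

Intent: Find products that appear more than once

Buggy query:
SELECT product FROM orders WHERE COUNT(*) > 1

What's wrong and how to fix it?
Bug: COUNT(*) is an aggregate and cannot be used in WHERE

Fix: Group first, then use HAVING for the count condition

Corrected query:
SELECT product FROM orders GROUP BY product HAVING COUNT(*) > 1

Result:
product
-------
Mouse  
Tablet 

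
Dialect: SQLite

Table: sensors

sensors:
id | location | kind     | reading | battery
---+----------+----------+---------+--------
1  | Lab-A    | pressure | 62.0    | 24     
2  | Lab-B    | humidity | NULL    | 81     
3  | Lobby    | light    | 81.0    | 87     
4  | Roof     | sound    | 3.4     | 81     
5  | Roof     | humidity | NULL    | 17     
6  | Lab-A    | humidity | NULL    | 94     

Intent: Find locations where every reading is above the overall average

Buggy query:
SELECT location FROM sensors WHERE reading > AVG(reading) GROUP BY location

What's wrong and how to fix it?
Bug: WHERE evaluates per row before aggregation, so AVG() is unavailable

Fix: Use a subquery for AVG and a HAVING MIN(...) filter so the condition holds for every row in the group

Corrected query:
SELECT location FROM sensors GROUP BY location HAVING MIN(reading) > (SELECT AVG(reading) FROM sensors)

Result:
location
--------
Lab-A   
Lobby   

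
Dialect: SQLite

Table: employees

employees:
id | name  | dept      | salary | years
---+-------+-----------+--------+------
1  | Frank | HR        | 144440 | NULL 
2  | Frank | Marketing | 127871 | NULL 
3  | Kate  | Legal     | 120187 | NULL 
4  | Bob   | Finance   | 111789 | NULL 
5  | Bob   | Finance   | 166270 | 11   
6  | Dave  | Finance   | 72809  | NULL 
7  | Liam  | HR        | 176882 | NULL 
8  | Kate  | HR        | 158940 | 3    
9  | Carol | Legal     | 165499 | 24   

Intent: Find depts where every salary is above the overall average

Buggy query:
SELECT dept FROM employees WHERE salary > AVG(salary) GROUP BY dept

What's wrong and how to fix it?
Bug: WHERE evaluates per row before aggregation, so AVG() is unavailable

Fix: Use a subquery for AVG and a HAVING MIN(...) filter so the condition holds for every row in the group

Corrected query:
SELECT dept FROM employees GROUP BY dept HAVING MIN(salary) > (SELECT AVG(salary) FROM employees)

Result:
dept
----
HR  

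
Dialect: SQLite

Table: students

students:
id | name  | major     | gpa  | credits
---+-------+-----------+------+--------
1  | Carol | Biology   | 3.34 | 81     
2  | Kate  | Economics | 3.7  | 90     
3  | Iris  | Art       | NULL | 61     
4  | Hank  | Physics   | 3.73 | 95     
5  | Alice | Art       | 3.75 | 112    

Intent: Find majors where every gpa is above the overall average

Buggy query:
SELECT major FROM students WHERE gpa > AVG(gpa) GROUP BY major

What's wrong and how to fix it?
Bug: WHERE evaluates per row before aggregation, so AVG() is unavailable

Fix: Compute the overall average in a scalar subquery and compare each group's MIN against it in HAVING

Corrected query:
SELECT major FROM students GROUP BY major HAVING MIN(gpa) > (SELECT AVG(gpa) FROM students)

Result:
major    
---------
Art      
Economics
Physics  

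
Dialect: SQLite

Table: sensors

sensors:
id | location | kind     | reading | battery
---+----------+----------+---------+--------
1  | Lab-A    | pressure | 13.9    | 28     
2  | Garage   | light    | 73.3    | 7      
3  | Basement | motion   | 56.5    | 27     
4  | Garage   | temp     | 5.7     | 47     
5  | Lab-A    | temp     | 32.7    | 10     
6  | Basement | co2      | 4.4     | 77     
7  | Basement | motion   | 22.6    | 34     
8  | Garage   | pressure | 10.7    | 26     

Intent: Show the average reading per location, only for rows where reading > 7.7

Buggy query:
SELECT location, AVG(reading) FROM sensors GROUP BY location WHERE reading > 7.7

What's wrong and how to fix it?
Bug: Row-level WHERE must come before GROUP BY in the clause order

Fix: Move the WHERE clause before GROUP BY

Corrected query:
SELECT location, AVG(reading) FROM sensors WHERE reading > 7.7 GROUP BY location

Result:
location | AVG(reading)
---------+-------------
Basement | 39.55       
Garage   | 42          
Lab-A    | 23.3        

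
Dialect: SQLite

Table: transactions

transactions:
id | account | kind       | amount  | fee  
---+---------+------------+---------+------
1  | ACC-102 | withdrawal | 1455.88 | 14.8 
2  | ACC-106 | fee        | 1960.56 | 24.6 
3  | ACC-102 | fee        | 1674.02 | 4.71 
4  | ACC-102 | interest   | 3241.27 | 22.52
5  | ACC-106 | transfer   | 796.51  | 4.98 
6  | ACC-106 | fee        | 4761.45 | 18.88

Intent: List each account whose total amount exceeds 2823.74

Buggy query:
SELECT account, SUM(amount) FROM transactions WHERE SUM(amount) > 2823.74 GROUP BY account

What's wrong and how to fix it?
Bug: WHERE runs before GROUP BY, so aggregates aren't available there

Fix: Move the aggregate condition to a HAVING clause

Corrected query:
SELECT account, SUM(amount) FROM transactions GROUP BY account HAVING SUM(amount) > 2823.74

Result:
account | SUM(amount)
--------+------------
ACC-102 | 6371.17    
ACC-106 | 7518.52    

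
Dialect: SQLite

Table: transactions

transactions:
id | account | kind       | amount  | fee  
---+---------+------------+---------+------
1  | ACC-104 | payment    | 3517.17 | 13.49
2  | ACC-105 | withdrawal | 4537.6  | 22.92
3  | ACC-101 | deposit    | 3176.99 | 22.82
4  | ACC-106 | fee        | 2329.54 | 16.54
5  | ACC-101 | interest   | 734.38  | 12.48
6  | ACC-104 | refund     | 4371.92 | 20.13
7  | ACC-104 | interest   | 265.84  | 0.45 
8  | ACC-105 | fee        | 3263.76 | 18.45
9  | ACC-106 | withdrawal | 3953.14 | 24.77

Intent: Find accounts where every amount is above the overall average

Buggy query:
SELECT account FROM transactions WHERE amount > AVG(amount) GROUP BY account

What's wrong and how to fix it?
Bug: AVG() is an aggregate; it can't sit directly in WHERE

Fix: Use a subquery for AVG and a HAVING MIN(...) filter so the condition holds for every row in the group

Corrected query:
SELECT account FROM transactions GROUP BY account HAVING MIN(amount) > (SELECT AVG(amount) FROM transactions)

Result:
account
-------
ACC-105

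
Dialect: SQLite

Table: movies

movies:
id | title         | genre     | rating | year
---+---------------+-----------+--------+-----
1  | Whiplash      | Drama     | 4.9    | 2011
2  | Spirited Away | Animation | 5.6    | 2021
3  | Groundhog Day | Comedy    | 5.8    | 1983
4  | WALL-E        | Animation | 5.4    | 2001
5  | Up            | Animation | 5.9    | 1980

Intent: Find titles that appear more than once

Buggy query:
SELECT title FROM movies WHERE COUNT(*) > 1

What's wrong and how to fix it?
Bug: WHERE can't reference COUNT(*); aggregates are computed after WHERE

Fix: GROUP BY title, then filter groups with HAVING COUNT(*) > 1

Corrected query:
SELECT title FROM movies GROUP BY title HAVING COUNT(*) > 1

Result:
(no rows)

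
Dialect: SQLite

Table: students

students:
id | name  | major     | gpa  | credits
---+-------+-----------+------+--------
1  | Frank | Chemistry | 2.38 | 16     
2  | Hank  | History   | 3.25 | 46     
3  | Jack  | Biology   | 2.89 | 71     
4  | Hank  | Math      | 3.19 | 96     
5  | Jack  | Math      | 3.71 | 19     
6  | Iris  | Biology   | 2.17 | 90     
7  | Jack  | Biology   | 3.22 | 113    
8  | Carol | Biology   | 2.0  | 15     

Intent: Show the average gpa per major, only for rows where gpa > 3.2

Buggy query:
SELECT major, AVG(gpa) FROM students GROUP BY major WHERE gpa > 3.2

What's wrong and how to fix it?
Bug: WHERE cannot follow GROUP BY

Fix: Place WHERE between FROM and GROUP BY

Corrected query:
SELECT major, AVG(gpa) FROM students WHERE gpa > 3.2 GROUP BY major

Result:
major   | AVG(gpa)
--------+---------
Biology | 3.22    
History | 3.25    
Math    | 3.71    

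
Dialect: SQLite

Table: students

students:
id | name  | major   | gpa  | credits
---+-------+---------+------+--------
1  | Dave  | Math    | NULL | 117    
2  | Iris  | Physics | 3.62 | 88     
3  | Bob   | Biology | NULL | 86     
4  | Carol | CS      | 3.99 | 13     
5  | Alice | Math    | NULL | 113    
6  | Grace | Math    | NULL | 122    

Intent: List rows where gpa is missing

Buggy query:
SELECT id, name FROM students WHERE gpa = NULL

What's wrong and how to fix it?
Bug: '= NULL' is always unknown in SQL three-valued logic, so no rows match

Fix: Use IS NULL to test for NULL

Corrected query:
SELECT id, name FROM students WHERE gpa IS NULL

Result:
id | name 
---+------
1  | Dave 
3  | Bob  
5  | Alice
6  | Grace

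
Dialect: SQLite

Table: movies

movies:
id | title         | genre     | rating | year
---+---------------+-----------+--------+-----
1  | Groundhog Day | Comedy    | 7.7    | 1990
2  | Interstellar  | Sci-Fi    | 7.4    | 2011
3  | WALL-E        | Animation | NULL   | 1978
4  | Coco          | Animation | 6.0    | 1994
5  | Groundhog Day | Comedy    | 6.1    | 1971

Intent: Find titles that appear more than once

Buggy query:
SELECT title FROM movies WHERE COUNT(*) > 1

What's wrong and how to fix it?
Bug: COUNT(*) is an aggregate and cannot be used in WHERE

Fix: Group first, then use HAVING for the count condition

Corrected query:
SELECT title FROM movies GROUP BY title HAVING COUNT(*) > 1

Result:
title        
-------------
Groundhog Day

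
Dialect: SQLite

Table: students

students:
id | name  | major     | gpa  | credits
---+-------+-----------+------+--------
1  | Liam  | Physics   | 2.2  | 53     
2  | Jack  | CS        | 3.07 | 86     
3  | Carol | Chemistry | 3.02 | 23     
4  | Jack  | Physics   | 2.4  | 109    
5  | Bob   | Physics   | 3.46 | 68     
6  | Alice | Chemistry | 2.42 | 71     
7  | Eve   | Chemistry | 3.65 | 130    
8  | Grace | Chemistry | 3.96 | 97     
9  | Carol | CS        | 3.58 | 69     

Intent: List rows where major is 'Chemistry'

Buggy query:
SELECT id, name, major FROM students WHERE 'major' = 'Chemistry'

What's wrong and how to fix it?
Bug: Single quotes denote string literals in SQL; the column name is being compared as a constant string

Fix: Remove the quotes around the column name (or use double quotes for an identifier)

Corrected query:
SELECT id, name, major FROM students WHERE major = 'Chemistry'

Result:
id | name  | major    
---+-------+----------
3  | Carol | Chemistry
6  | Alice | Chemistry
7  | Eve   | Chemistry
8  | Grace | Chemistry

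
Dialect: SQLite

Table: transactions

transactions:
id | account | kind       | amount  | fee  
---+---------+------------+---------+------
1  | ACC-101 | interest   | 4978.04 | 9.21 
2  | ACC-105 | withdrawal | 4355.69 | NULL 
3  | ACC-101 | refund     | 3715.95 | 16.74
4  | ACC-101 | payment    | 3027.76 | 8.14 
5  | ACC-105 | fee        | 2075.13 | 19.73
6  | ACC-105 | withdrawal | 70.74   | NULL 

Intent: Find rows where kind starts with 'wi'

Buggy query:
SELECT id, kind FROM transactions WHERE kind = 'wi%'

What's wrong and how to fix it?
Bug: '=' compares the literal string including the % character; pattern matching needs LIKE

Fix: Use LIKE for wildcard pattern matching

Corrected query:
SELECT id, kind FROM transactions WHERE kind LIKE 'wi%'

Result:
id | kind      
---+-----------
2  | withdrawal
6  | withdrawal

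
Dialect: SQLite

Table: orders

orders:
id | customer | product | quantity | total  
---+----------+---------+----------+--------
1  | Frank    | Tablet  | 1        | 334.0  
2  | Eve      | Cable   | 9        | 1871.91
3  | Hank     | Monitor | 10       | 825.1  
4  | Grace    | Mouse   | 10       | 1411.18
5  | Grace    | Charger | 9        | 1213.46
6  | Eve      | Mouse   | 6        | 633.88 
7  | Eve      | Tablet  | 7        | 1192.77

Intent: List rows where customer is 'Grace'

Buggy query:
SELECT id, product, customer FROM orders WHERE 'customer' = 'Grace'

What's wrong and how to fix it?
Bug: 'customer' in single quotes is a string literal, not the column; the comparison is literal-vs-literal and never true

Fix: Reference the column as customer without single quotes

Corrected query:
SELECT id, product, customer FROM orders WHERE customer = 'Grace'

Result:
id | product | customer
---+---------+---------
4  | Mouse   | Grace   
5  | Charger | Grace   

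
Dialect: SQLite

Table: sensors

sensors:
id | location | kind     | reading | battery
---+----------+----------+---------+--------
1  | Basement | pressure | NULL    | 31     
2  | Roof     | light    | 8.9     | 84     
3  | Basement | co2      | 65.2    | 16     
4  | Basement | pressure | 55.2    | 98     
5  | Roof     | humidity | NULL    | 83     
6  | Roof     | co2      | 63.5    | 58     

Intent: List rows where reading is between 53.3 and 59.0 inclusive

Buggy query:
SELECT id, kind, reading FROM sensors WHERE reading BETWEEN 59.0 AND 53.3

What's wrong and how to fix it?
Bug: The bounds are reversed; BETWEEN a AND b requires a <= b to match anything

Fix: Swap the bounds so the smaller value comes first

Corrected query:
SELECT id, kind, reading FROM sensors WHERE reading BETWEEN 53.3 AND 59.0

Result:
id | kind     | reading
---+----------+--------
4  | pressure | 55.2   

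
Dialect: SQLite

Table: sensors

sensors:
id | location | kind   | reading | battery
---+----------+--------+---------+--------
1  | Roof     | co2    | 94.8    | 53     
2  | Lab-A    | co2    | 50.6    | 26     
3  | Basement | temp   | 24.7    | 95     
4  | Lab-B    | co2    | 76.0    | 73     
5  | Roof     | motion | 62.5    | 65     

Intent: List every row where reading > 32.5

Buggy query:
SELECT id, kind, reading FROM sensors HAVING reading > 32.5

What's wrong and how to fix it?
Bug: HAVING filters the output of aggregation, but this query has no GROUP BY and no aggregate functions, so SQLite rejects it (HAVING clause on a non-aggregate query); the condition here is per row

Fix: Replace HAVING with WHERE since the condition applies to individual rows

Corrected query:
SELECT id, kind, reading FROM sensors WHERE reading > 32.5

Result:
id | kind   | reading
---+--------+--------
1  | co2    | 94.8   
2  | co2    | 50.6   
4  | co2    | 76     
5  | motion | 62.5   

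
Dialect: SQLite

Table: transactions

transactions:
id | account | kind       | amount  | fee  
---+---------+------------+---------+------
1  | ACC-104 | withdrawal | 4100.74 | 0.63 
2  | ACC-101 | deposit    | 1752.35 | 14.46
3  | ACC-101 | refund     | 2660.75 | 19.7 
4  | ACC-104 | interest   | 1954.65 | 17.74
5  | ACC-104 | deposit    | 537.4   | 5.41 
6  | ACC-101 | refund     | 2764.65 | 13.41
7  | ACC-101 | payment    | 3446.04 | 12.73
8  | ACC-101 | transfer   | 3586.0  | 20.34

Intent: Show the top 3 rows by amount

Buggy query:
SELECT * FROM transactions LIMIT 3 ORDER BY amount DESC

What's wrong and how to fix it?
Bug: ORDER BY cannot follow LIMIT; LIMIT is the final clause

Fix: Swap the clauses: ORDER BY first, then LIMIT

Corrected query:
SELECT * FROM transactions ORDER BY amount DESC LIMIT 3

Result:
id | account | kind       | amount  | fee  
---+---------+------------+---------+------
1  | ACC-104 | withdrawal | 4100.74 | 0.63 
8  | ACC-101 | transfer   | 3586    | 20.34
7  | ACC-101 | payment    | 3446.04 | 12.73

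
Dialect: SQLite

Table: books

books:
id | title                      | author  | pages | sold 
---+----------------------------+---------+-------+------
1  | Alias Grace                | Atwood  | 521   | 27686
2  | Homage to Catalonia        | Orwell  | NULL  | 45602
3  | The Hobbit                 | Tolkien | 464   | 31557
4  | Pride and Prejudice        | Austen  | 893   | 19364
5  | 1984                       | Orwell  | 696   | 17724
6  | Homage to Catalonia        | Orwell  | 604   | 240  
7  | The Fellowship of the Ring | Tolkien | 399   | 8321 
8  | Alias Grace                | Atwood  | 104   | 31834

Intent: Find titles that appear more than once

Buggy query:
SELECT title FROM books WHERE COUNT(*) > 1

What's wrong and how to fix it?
Bug: COUNT(*) is an aggregate and cannot be used in WHERE

Fix: Group first, then use HAVING for the count condition

Corrected query:
SELECT title FROM books GROUP BY title HAVING COUNT(*) > 1

Result:
title              
-------------------
Alias Grace        
Homage to Catalonia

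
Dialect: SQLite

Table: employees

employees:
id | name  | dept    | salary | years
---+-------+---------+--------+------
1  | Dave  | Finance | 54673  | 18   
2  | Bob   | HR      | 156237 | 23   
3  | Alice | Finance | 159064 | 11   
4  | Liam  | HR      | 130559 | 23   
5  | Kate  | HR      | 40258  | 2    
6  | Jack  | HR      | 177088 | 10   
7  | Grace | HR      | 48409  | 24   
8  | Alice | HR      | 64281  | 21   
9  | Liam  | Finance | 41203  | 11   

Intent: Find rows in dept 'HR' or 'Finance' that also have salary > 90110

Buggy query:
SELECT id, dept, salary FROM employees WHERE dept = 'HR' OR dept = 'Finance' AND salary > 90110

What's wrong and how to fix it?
Bug: AND binds tighter than OR, so this parses as dept = 'HR' OR (dept = 'Finance' AND salary > 90110)

Fix: Group the OR with parentheses (or use IN), then AND the threshold

Corrected query:
SELECT id, dept, salary FROM employees WHERE (dept = 'HR' OR dept = 'Finance') AND salary > 90110

Result:
id | dept    | salary
---+---------+-------
2  | HR      | 156237
3  | Finance | 159064
4  | HR      | 130559
6  | HR      | 177088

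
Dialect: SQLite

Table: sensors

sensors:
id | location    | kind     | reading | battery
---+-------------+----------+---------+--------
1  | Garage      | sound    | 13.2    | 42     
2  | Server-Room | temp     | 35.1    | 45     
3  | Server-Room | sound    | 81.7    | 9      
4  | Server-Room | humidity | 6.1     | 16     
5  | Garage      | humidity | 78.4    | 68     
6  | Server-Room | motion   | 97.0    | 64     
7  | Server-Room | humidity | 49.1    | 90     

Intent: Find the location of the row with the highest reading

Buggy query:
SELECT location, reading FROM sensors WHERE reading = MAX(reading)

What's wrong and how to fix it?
Bug: MAX(reading) is an aggregate and cannot be used directly in WHERE

Fix: Use a subquery: WHERE reading = (SELECT MAX(reading) FROM sensors)

Corrected query:
SELECT location, reading FROM sensors WHERE reading = (SELECT MAX(reading) FROM sensors)

Result:
location    | reading
------------+--------
Server-Room | 97     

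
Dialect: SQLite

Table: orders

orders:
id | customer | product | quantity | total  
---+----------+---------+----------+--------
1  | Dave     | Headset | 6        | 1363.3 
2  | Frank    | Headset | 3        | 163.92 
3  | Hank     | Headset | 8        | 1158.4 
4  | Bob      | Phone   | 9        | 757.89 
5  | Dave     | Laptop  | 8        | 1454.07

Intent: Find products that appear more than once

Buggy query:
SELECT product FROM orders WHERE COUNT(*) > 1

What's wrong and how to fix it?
Bug: WHERE can't reference COUNT(*); aggregates are computed after WHERE

Fix: Group first, then use HAVING for the count condition

Corrected query:
SELECT product FROM orders GROUP BY product HAVING COUNT(*) > 1

Result:
product
-------
Headset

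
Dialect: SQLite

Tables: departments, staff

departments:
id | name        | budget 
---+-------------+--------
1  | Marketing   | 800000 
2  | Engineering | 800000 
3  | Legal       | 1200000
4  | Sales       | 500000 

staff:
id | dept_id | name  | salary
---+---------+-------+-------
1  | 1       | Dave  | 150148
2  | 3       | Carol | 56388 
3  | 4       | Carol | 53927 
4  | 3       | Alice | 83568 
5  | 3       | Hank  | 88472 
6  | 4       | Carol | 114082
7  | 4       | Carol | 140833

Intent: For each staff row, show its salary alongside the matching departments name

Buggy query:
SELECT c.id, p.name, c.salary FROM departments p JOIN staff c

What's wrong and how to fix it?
Bug: JOIN with no ON clause produces a cartesian product; every staff row pairs with every departments row

Fix: Specify the join condition linking the foreign key to the parent id

Corrected query:
SELECT c.id, p.name, c.salary FROM departments p JOIN staff c ON c.dept_id = p.id

Result:
id | name      | salary
---+-----------+-------
1  | Marketing | 150148
2  | Legal     | 56388 
3  | Sales     | 53927 
4  | Legal     | 83568 
5  | Legal     | 88472 
6  | Sales     | 114082
7  | Sales     | 140833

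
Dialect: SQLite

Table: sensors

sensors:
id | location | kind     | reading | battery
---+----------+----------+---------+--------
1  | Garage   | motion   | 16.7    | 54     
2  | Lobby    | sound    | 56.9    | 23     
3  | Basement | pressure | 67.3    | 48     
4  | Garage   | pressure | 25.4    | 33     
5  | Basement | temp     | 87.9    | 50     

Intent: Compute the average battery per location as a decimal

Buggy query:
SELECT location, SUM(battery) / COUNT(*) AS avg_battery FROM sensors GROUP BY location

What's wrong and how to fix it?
Bug: SUM(battery) and COUNT(*) are both integers; the division truncates the fractional part

Fix: Multiply by 1.0 (or CAST to REAL) to force floating-point division

Corrected query:
SELECT location, SUM(battery) * 1.0 / COUNT(*) AS avg_battery FROM sensors GROUP BY location

Result:
location | avg_battery
---------+------------
Basement | 49         
Garage   | 43.5       
Lobby    | 23         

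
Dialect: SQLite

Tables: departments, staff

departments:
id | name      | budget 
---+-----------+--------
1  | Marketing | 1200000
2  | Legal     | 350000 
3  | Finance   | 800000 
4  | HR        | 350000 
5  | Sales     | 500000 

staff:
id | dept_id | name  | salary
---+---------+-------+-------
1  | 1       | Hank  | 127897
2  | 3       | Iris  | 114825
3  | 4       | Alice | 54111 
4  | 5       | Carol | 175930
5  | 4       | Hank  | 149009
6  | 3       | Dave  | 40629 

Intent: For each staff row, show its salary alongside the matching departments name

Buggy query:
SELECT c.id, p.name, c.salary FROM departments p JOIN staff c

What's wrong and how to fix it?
Bug: Missing join condition: each staff row is matched to all departments rows instead of just its own

Fix: Add ON c.dept_id = p.id to the JOIN

Corrected query:
SELECT c.id, p.name, c.salary FROM departments p JOIN staff c ON c.dept_id = p.id

Result:
id | name      | salary
---+-----------+-------
1  | Marketing | 127897
2  | Finance   | 114825
3  | HR        | 54111 
4  | Sales     | 175930
5  | HR        | 149009
6  | Finance   | 40629 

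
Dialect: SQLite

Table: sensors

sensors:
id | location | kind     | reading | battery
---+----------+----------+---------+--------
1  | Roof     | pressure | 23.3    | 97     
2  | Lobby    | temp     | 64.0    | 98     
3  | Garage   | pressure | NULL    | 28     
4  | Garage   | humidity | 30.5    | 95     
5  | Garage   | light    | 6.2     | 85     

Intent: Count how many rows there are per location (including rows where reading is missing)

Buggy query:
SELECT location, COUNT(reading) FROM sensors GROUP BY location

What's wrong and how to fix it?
Bug: COUNT(reading) skips NULLs, so groups with missing reading are undercounted

Fix: Use COUNT(*) to count all rows regardless of NULL

Corrected query:
SELECT location, COUNT(*) FROM sensors GROUP BY location

Result:
location | COUNT(*)
---------+---------
Garage   | 3       
Lobby    | 1       
Roof     | 1       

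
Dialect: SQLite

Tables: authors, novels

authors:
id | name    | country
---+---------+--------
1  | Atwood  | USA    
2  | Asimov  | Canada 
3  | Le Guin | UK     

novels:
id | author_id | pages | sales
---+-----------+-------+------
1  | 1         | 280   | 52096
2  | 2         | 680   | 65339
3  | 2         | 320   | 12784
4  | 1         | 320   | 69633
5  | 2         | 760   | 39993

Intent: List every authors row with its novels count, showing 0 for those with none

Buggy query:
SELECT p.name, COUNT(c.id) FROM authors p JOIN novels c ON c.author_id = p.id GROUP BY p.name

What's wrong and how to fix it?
Bug: INNER JOIN drops authors rows that have no matching novels rows

Fix: Use LEFT JOIN so parents without children still appear (COUNT(c.id) gives 0)

Corrected query:
SELECT p.name, COUNT(c.id) FROM authors p LEFT JOIN novels c ON c.author_id = p.id GROUP BY p.name

Result:
name    | COUNT(c.id)
--------+------------
Asimov  | 3          
Atwood  | 2          
Le Guin | 0          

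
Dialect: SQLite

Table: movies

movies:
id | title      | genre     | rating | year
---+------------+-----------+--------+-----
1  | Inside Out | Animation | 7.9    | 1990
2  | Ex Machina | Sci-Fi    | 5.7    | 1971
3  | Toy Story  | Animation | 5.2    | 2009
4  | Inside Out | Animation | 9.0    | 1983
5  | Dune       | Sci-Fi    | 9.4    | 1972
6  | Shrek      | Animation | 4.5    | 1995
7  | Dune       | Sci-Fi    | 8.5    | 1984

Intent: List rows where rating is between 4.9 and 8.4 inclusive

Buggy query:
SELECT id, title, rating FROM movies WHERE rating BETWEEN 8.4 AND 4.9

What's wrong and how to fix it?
Bug: The bounds are reversed; BETWEEN a AND b requires a <= b to match anything

Fix: Write BETWEEN 4.9 AND 8.4

Corrected query:
SELECT id, title, rating FROM movies WHERE rating BETWEEN 4.9 AND 8.4

Result:
id | title      | rating
---+------------+-------
1  | Inside Out | 7.9   
2  | Ex Machina | 5.7   
3  | Toy Story  | 5.2   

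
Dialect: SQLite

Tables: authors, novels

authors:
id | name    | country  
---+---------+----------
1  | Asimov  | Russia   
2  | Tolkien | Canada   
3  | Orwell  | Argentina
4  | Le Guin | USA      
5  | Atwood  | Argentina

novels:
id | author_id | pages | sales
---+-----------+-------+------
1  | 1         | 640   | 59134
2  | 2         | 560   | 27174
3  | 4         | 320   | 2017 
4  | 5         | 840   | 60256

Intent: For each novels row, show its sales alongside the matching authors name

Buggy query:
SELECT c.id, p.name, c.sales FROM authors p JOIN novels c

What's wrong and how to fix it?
Bug: Missing join condition: each novels row is matched to all authors rows instead of just its own

Fix: Add ON c.author_id = p.id to the JOIN

Corrected query:
SELECT c.id, p.name, c.sales FROM authors p JOIN novels c ON c.author_id = p.id

Result:
id | name    | sales
---+---------+------
1  | Asimov  | 59134
2  | Tolkien | 27174
3  | Le Guin | 2017 
4  | Atwood  | 60256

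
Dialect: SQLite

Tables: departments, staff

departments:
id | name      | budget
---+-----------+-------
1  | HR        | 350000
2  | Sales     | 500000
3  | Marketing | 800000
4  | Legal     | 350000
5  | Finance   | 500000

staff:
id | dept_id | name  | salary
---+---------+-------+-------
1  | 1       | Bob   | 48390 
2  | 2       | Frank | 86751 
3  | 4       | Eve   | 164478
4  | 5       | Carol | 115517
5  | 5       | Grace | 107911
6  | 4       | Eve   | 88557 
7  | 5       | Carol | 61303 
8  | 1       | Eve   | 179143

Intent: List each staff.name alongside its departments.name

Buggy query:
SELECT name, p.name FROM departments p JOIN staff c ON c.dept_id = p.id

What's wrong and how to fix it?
Bug: Both tables have a 'name' column; the unqualified reference is ambiguous

Fix: Prefix ambiguous columns with the table alias

Corrected query:
SELECT c.name, p.name FROM departments p JOIN staff c ON c.dept_id = p.id

Result:
name  | name   
------+--------
Bob   | HR     
Frank | Sales  
Eve   | Legal  
Carol | Finance
Grace | Finance
Eve   | Legal  
Carol | Finance
Eve   | HR     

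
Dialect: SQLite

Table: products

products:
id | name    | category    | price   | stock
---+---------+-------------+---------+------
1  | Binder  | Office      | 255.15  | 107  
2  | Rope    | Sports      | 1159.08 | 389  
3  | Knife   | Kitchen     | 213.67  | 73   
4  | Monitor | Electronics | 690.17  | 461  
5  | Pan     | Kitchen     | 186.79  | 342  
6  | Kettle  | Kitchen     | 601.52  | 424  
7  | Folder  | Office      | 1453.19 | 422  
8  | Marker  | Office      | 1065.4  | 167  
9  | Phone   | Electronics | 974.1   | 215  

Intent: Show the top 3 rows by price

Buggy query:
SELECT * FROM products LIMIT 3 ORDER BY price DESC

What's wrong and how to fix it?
Bug: ORDER BY cannot follow LIMIT; LIMIT is the final clause

Fix: Sort with ORDER BY, then apply LIMIT

Corrected query:
SELECT * FROM products ORDER BY price DESC LIMIT 3

Result:
id | name   | category | price   | stock
---+--------+----------+---------+------
7  | Folder | Office   | 1453.19 | 422  
2  | Rope   | Sports   | 1159.08 | 389  
8  | Marker | Office   | 1065.4  | 167  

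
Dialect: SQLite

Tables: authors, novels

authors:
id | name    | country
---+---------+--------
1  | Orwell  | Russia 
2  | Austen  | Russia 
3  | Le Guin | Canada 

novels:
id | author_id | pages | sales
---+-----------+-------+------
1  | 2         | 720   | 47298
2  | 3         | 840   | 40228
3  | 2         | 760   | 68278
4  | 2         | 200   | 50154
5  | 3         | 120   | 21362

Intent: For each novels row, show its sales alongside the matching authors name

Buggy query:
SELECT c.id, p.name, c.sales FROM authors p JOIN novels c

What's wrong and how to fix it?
Bug: Missing join condition: each novels row is matched to all authors rows instead of just its own

Fix: Specify the join condition linking the foreign key to the parent id

Corrected query:
SELECT c.id, p.name, c.sales FROM authors p JOIN novels c ON c.author_id = p.id

Result:
id | name    | sales
---+---------+------
1  | Austen  | 47298
2  | Le Guin | 40228
3  | Austen  | 68278
4  | Austen  | 50154
5  | Le Guin | 21362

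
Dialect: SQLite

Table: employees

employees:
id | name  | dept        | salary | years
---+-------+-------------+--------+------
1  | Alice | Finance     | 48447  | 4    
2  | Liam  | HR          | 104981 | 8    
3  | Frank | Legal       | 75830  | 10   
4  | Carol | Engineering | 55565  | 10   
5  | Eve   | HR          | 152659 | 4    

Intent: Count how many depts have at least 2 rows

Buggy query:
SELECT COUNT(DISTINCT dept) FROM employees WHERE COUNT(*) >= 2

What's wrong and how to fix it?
Bug: COUNT(*) cannot appear in WHERE; the per-group count doesn't exist yet

Fix: Use a subquery that GROUPs and filters with HAVING, then count its rows

Corrected query:
SELECT COUNT(*) FROM (SELECT dept FROM employees GROUP BY dept HAVING COUNT(*) >= 2)

Result:
COUNT(*)
--------
1       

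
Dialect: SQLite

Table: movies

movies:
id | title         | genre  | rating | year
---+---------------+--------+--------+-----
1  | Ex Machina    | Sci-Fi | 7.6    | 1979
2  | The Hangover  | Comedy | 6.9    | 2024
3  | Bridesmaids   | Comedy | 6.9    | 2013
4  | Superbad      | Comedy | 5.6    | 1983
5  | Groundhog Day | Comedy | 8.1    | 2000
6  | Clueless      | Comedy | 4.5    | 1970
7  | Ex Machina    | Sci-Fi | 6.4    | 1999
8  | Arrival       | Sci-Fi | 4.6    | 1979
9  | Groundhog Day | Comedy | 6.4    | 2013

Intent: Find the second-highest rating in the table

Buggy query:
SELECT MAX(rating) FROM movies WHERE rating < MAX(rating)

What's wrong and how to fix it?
Bug: The inner MAX is an aggregate inside WHERE, which is not allowed

Fix: Compute the overall MAX in a subquery, then take MAX of rows below it

Corrected query:
SELECT MAX(rating) FROM movies WHERE rating < (SELECT MAX(rating) FROM movies)

Result:
MAX(rating)
-----------
7.6        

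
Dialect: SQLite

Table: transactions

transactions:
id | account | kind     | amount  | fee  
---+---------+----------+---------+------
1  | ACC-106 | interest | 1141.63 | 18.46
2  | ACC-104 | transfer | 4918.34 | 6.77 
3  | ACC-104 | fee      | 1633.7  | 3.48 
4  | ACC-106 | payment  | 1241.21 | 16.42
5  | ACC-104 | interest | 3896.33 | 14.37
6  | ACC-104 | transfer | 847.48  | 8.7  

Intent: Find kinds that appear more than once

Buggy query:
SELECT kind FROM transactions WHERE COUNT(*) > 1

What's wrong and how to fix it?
Bug: WHERE can't reference COUNT(*); aggregates are computed after WHERE

Fix: Group first, then use HAVING for the count condition

Corrected query:
SELECT kind FROM transactions GROUP BY kind HAVING COUNT(*) > 1

Result:
kind    
--------
interest
transfer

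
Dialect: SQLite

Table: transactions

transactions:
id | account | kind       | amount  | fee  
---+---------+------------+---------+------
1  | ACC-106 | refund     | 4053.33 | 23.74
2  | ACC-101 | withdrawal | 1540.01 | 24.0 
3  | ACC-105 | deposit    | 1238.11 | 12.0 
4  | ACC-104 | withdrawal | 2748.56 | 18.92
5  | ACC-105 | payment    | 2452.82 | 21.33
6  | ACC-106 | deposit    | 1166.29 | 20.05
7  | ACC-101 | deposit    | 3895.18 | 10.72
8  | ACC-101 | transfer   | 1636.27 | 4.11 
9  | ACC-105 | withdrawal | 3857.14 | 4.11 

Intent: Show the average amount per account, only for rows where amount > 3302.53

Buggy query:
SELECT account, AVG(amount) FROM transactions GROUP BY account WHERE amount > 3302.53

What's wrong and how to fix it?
Bug: WHERE cannot follow GROUP BY

Fix: Place WHERE between FROM and GROUP BY

Corrected query:
SELECT account, AVG(amount) FROM transactions WHERE amount > 3302.53 GROUP BY account

Result:
account | AVG(amount)
--------+------------
ACC-101 | 3895.18    
ACC-105 | 3857.14    
ACC-106 | 4053.33    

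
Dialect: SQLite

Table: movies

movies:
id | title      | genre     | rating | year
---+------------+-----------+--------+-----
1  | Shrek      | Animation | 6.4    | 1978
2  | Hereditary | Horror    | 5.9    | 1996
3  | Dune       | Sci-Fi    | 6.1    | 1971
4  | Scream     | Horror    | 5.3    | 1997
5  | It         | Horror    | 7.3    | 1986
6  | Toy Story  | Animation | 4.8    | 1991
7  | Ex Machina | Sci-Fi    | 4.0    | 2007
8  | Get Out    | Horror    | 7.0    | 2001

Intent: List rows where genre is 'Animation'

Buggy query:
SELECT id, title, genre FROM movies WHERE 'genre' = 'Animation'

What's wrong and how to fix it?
Bug: Single quotes denote string literals in SQL; the column name is being compared as a constant string

Fix: Reference the column as genre without single quotes

Corrected query:
SELECT id, title, genre FROM movies WHERE genre = 'Animation'

Result:
id | title     | genre    
---+-----------+----------
1  | Shrek     | Animation
6  | Toy Story | Animation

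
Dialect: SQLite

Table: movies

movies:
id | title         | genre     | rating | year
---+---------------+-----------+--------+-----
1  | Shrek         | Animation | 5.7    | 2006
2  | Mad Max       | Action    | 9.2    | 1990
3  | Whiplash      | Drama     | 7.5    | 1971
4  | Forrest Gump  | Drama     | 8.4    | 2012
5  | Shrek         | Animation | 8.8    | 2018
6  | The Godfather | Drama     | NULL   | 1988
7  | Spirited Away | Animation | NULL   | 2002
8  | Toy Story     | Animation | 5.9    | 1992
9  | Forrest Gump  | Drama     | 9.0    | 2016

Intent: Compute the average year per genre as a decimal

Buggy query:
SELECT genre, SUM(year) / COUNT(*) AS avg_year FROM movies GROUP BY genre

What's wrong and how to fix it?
Bug: Both operands are integers, so '/' performs integer division and truncates

Fix: Multiply by 1.0 (or CAST to REAL) to force floating-point division

Corrected query:
SELECT genre, SUM(year) * 1.0 / COUNT(*) AS avg_year FROM movies GROUP BY genre

Result:
genre     | avg_year
----------+---------
Action    | 1990    
Animation | 2004.5  
Drama     | 1996.75 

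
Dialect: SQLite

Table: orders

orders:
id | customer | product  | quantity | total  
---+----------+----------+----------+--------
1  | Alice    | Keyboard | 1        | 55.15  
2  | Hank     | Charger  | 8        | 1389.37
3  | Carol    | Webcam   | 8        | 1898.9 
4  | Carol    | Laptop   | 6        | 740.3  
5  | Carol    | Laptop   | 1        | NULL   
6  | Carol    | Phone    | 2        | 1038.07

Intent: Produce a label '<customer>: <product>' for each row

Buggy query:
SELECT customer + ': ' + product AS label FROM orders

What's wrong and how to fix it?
Bug: '+' is numeric addition; on text columns SQLite converts them to 0 instead of concatenating

Fix: Use the || operator for string concatenation

Corrected query:
SELECT customer || ': ' || product AS label FROM orders

Result:
label          
---------------
Alice: Keyboard
Hank: Charger  
Carol: Webcam  
Carol: Laptop  
Carol: Laptop  
Carol: Phone   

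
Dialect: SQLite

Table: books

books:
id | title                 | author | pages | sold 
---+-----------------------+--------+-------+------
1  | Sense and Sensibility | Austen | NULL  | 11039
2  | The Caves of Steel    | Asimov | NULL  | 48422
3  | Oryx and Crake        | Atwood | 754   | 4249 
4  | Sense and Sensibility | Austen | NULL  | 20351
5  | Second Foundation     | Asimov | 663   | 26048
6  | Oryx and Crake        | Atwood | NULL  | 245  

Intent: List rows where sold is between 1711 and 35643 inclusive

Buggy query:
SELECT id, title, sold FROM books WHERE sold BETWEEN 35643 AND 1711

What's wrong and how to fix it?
Bug: The bounds are reversed; BETWEEN a AND b requires a <= b to match anything

Fix: Write BETWEEN 1711 AND 35643

Corrected query:
SELECT id, title, sold FROM books WHERE sold BETWEEN 1711 AND 35643

Result:
id | title                 | sold 
---+-----------------------+------
1  | Sense and Sensibility | 11039
3  | Oryx and Crake        | 4249 
4  | Sense and Sensibility | 20351
5  | Second Foundation     | 26048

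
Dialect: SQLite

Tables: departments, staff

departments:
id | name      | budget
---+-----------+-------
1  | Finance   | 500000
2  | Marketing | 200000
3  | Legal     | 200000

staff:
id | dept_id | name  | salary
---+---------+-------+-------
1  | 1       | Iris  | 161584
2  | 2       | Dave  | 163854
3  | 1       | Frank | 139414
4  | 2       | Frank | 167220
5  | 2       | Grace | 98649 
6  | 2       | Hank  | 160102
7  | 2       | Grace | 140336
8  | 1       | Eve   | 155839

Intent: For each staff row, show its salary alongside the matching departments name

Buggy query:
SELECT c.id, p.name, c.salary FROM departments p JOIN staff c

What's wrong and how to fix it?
Bug: Missing join condition: each staff row is matched to all departments rows instead of just its own

Fix: Specify the join condition linking the foreign key to the parent id

Corrected query:
SELECT c.id, p.name, c.salary FROM departments p JOIN staff c ON c.dept_id = p.id

Result:
id | name      | salary
---+-----------+-------
1  | Finance   | 161584
2  | Marketing | 163854
3  | Finance   | 139414
4  | Marketing | 167220
5  | Marketing | 98649 
6  | Marketing | 160102
7  | Marketing | 140336
8  | Finance   | 155839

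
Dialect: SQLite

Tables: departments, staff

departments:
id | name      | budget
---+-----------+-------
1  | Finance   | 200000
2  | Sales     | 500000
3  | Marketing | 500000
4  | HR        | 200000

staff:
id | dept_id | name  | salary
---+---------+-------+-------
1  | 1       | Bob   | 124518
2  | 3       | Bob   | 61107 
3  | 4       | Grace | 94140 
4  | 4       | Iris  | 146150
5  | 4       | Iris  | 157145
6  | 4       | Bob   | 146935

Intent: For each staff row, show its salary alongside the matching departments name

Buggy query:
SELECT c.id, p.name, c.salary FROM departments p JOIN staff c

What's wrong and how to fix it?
Bug: JOIN with no ON clause produces a cartesian product; every staff row pairs with every departments row

Fix: Specify the join condition linking the foreign key to the parent id

Corrected query:
SELECT c.id, p.name, c.salary FROM departments p JOIN staff c ON c.dept_id = p.id

Result:
id | name      | salary
---+-----------+-------
1  | Finance   | 124518
2  | Marketing | 61107 
3  | HR        | 94140 
4  | HR        | 146150
5  | HR        | 157145
6  | HR        | 146935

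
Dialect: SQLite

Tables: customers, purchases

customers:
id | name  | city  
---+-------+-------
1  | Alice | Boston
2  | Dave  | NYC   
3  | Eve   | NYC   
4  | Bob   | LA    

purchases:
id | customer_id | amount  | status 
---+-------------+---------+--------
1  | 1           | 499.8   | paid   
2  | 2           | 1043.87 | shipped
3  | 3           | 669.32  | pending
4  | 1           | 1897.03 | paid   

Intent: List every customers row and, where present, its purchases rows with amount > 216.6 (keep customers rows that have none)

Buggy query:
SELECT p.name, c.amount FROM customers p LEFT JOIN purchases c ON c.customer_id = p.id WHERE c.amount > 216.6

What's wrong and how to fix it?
Bug: Filtering c.amount in WHERE discards the NULL rows produced by LEFT JOIN, turning it into an inner join

Fix: Move the right-table condition into the ON clause so unmatched parents are kept

Corrected query:
SELECT p.name, c.amount FROM customers p LEFT JOIN purchases c ON c.customer_id = p.id AND c.amount > 216.6

Result:
name  | amount 
------+--------
Alice | 499.8  
Alice | 1897.03
Dave  | 1043.87
Eve   | 669.32 
Bob   | NULL   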